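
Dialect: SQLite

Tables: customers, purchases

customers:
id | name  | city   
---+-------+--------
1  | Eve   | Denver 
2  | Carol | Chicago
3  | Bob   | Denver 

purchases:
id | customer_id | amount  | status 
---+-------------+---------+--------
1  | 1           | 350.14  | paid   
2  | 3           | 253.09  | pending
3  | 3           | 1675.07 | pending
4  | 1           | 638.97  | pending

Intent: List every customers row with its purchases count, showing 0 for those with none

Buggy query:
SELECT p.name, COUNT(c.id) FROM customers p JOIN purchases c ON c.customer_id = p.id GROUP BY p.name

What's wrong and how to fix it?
Bug: An inner join excludes parents with zero children

Fix: Use LEFT JOIN so parents without children still appear (COUNT(c.id) gives 0)

Corrected query:
SELECT p.name, COUNT(c.id) FROM customers p LEFT JOIN purchases c ON c.customer_id = p.id GROUP BY p.name

Result:
name  | COUNT(c.id)
------+------------
Bob   | 2          
Carol | 0          
Eve   | 2          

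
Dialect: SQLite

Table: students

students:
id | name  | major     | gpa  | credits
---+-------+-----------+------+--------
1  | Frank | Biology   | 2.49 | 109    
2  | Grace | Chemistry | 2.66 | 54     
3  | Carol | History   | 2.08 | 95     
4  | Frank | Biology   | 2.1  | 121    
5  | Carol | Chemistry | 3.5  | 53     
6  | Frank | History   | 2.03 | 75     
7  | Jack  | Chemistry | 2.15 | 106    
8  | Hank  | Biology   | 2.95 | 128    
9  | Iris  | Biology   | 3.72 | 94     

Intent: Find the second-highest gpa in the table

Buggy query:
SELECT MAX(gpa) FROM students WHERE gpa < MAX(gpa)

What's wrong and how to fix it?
Bug: MAX(gpa) on the right of the comparison is an aggregate-in-WHERE error

Fix: Compute the overall MAX in a subquery, then take MAX of rows below it

Corrected query:
SELECT MAX(gpa) FROM students WHERE gpa < (SELECT MAX(gpa) FROM students)

Result:
MAX(gpa)
--------
3.5     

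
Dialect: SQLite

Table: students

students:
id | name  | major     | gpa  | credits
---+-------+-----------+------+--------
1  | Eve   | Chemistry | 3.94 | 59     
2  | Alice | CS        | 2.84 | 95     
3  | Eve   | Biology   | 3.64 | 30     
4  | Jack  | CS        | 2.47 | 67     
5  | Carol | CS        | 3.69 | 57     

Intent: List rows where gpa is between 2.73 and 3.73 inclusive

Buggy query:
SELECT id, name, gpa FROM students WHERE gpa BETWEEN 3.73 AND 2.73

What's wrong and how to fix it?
Bug: BETWEEN expects the lower bound first; with 3.73 AND 2.73 the range is empty

Fix: Write BETWEEN 2.73 AND 3.73

Corrected query:
SELECT id, name, gpa FROM students WHERE gpa BETWEEN 2.73 AND 3.73

Result:
id | name  | gpa 
---+-------+-----
2  | Alice | 2.84
3  | Eve   | 3.64
5  | Carol | 3.69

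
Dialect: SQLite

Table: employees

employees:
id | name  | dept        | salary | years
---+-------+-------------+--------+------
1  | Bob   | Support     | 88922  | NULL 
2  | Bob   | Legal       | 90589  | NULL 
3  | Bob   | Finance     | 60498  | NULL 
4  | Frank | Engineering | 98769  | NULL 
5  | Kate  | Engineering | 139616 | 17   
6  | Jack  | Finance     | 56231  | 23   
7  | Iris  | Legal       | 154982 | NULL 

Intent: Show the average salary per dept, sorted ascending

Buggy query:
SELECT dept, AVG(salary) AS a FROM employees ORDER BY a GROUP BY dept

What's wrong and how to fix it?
Bug: ORDER BY appears before GROUP BY; SQL clause order requires GROUP BY first

Fix: Reorder: SELECT … FROM … GROUP BY … ORDER BY …

Corrected query:
SELECT dept, AVG(salary) AS a FROM employees GROUP BY dept ORDER BY a

Result:
dept        | a       
------------+---------
Finance     | 58364.5 
Support     | 88922   
Engineering | 119192.5
Legal       | 122785.5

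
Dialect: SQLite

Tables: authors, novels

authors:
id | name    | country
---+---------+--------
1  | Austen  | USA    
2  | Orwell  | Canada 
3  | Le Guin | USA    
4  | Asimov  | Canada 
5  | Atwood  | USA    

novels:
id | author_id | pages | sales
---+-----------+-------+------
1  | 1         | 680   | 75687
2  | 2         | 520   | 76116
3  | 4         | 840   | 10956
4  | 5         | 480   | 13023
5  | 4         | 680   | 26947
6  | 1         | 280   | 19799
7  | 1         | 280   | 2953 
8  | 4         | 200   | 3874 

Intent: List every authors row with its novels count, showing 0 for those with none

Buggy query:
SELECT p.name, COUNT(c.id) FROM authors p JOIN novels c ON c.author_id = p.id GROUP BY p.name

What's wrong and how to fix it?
Bug: An inner join excludes parents with zero children

Fix: Switch to LEFT JOIN to retain unmatched parent rows

Corrected query:
SELECT p.name, COUNT(c.id) FROM authors p LEFT JOIN novels c ON c.author_id = p.id GROUP BY p.name

Result:
name    | COUNT(c.id)
--------+------------
Asimov  | 3          
Atwood  | 1          
Austen  | 3          
Le Guin | 0          
Orwell  | 1          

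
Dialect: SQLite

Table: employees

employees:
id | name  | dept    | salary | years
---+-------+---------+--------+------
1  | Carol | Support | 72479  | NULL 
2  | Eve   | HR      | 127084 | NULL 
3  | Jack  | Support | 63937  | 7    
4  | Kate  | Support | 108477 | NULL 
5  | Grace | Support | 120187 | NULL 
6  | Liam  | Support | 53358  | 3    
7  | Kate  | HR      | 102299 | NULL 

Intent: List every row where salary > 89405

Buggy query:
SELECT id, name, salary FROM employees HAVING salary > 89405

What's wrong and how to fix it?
Bug: HAVING filters the output of aggregation, but this query has no GROUP BY and no aggregate functions, so SQLite rejects it (HAVING clause on a non-aggregate query); the condition here is per row

Fix: Replace HAVING with WHERE since the condition applies to individual rows

Corrected query:
SELECT id, name, salary FROM employees WHERE salary > 89405

Result:
id | name  | salary
---+-------+-------
2  | Eve   | 127084
4  | Kate  | 108477
5  | Grace | 120187
7  | Kate  | 102299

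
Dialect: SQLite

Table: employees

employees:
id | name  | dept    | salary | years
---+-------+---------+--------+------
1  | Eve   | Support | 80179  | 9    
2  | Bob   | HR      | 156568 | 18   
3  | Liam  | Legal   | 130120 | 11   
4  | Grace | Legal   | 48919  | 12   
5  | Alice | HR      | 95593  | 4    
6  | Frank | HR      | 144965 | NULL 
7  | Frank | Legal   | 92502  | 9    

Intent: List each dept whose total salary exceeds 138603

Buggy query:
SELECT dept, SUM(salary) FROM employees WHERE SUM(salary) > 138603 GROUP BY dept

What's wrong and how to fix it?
Bug: Aggregate functions cannot appear in a WHERE clause

Fix: Move the aggregate condition to a HAVING clause

Corrected query:
SELECT dept, SUM(salary) FROM employees GROUP BY dept HAVING SUM(salary) > 138603

Result:
dept  | SUM(salary)
------+------------
HR    | 397126     
Legal | 271541     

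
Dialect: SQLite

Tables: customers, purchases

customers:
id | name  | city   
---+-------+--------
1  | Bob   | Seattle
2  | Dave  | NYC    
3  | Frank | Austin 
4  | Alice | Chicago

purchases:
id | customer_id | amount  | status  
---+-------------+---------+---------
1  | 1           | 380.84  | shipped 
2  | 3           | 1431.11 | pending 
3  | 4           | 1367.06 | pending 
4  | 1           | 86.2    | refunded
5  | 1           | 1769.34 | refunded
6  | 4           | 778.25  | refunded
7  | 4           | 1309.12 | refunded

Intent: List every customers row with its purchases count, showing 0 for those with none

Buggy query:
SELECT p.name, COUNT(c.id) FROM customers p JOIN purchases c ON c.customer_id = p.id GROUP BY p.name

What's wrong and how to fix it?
Bug: An inner join excludes parents with zero children

Fix: Switch to LEFT JOIN to retain unmatched parent rows

Corrected query:
SELECT p.name, COUNT(c.id) FROM customers p LEFT JOIN purchases c ON c.customer_id = p.id GROUP BY p.name

Result:
name  | COUNT(c.id)
------+------------
Alice | 3          
Bob   | 3          
Dave  | 0          
Frank | 1          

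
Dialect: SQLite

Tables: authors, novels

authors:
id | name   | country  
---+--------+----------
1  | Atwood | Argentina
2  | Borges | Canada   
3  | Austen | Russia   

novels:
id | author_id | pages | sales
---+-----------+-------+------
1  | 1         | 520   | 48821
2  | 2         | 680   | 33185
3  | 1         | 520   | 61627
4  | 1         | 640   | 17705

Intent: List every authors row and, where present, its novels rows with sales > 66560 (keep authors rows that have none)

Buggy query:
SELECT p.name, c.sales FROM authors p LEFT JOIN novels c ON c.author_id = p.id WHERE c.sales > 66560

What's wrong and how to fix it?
Bug: A WHERE condition on the right-hand table after LEFT JOIN drops unmatched parents

Fix: Move the right-table condition into the ON clause so unmatched parents are kept

Corrected query:
SELECT p.name, c.sales FROM authors p LEFT JOIN novels c ON c.author_id = p.id AND c.sales > 66560

Result:
name   | sales
-------+------
Atwood | NULL 
Borges | NULL 
Austen | NULL 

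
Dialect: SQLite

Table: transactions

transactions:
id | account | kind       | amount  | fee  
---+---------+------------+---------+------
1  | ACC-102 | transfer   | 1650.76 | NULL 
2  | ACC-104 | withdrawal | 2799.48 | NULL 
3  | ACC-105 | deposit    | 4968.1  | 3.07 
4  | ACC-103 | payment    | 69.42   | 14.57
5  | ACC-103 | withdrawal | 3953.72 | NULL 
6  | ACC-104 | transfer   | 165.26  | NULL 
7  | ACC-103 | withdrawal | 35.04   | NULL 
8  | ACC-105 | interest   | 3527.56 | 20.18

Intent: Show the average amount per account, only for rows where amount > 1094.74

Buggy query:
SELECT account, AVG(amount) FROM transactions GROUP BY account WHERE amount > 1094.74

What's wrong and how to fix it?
Bug: Row-level WHERE must come before GROUP BY in the clause order

Fix: Move the WHERE clause before GROUP BY

Corrected query:
SELECT account, AVG(amount) FROM transactions WHERE amount > 1094.74 GROUP BY account

Result:
account | AVG(amount)
--------+------------
ACC-102 | 1650.76    
ACC-103 | 3953.72    
ACC-104 | 2799.48    
ACC-105 | 4247.83    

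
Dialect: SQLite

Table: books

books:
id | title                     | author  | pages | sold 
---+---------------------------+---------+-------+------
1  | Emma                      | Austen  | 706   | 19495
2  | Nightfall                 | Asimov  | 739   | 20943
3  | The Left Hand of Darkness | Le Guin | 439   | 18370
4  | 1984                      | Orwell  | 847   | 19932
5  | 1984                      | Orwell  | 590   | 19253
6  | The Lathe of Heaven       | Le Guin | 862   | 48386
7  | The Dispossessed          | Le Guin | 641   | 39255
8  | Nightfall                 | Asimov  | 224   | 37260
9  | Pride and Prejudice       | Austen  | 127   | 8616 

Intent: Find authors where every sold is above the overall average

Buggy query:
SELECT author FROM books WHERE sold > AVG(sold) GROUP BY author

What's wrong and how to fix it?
Bug: AVG() is an aggregate; it can't sit directly in WHERE

Fix: Compute the overall average in a scalar subquery and compare each group's MIN against it in HAVING

Corrected query:
SELECT author FROM books GROUP BY author HAVING MIN(sold) > (SELECT AVG(sold) FROM books)

Result:
(no rows)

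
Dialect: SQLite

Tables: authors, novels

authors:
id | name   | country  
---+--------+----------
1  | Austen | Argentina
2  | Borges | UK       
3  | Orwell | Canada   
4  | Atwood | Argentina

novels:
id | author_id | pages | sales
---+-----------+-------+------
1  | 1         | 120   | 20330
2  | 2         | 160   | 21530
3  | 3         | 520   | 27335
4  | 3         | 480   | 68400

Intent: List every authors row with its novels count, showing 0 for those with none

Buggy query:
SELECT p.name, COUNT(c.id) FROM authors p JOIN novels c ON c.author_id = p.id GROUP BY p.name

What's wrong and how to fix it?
Bug: INNER JOIN drops authors rows that have no matching novels rows

Fix: Use LEFT JOIN so parents without children still appear (COUNT(c.id) gives 0)

Corrected query:
SELECT p.name, COUNT(c.id) FROM authors p LEFT JOIN novels c ON c.author_id = p.id GROUP BY p.name

Result:
name   | COUNT(c.id)
-------+------------
Atwood | 0          
Austen | 1          
Borges | 1          
Orwell | 2          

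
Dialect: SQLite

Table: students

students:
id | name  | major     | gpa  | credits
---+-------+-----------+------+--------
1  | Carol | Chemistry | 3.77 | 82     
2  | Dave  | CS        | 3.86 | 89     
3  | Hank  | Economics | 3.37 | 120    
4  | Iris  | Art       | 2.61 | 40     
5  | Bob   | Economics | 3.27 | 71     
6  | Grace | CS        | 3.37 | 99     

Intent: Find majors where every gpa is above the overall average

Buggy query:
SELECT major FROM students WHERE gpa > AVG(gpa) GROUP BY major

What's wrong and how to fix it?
Bug: WHERE evaluates per row before aggregation, so AVG() is unavailable

Fix: Use a subquery for AVG and a HAVING MIN(...) filter so the condition holds for every row in the group

Corrected query:
SELECT major FROM students GROUP BY major HAVING MIN(gpa) > (SELECT AVG(gpa) FROM students)

Result:
major    
---------
Chemistry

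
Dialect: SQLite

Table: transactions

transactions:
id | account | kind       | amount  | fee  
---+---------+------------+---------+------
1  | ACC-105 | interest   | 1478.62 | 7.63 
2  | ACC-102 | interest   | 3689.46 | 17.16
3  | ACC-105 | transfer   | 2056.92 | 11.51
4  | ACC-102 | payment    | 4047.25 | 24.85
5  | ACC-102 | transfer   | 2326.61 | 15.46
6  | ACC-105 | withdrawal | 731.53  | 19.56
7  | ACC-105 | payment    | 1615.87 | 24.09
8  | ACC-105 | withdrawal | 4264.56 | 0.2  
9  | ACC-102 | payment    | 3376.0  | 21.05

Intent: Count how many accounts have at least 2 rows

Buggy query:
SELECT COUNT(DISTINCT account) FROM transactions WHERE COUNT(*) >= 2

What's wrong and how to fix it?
Bug: COUNT(*) cannot appear in WHERE; the per-group count doesn't exist yet

Fix: Use a subquery that GROUPs and filters with HAVING, then count its rows

Corrected query:
SELECT COUNT(*) FROM (SELECT account FROM transactions GROUP BY account HAVING COUNT(*) >= 2)

Result:
COUNT(*)
--------
2       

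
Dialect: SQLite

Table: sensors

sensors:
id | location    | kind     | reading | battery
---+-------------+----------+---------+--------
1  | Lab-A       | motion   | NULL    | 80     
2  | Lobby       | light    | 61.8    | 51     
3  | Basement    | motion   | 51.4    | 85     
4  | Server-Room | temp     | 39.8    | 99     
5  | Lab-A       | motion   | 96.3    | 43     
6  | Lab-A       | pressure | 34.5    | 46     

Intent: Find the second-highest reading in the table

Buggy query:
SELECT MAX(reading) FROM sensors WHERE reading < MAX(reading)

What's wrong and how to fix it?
Bug: The inner MAX is an aggregate inside WHERE, which is not allowed

Fix: Put the inner MAX in a scalar subquery

Corrected query:
SELECT MAX(reading) FROM sensors WHERE reading < (SELECT MAX(reading) FROM sensors)

Result:
MAX(reading)
------------
61.8        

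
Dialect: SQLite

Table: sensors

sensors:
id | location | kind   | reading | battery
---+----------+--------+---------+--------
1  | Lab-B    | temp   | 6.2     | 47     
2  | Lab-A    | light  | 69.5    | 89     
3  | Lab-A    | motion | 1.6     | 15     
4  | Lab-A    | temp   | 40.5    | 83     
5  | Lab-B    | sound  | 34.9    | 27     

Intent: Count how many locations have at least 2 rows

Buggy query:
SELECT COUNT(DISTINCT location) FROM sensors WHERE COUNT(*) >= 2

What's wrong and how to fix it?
Bug: COUNT(*) cannot appear in WHERE; the per-group count doesn't exist yet

Fix: Use a subquery that GROUPs and filters with HAVING, then count its rows

Corrected query:
SELECT COUNT(*) FROM (SELECT location FROM sensors GROUP BY location HAVING COUNT(*) >= 2)

Result:
COUNT(*)
--------
2       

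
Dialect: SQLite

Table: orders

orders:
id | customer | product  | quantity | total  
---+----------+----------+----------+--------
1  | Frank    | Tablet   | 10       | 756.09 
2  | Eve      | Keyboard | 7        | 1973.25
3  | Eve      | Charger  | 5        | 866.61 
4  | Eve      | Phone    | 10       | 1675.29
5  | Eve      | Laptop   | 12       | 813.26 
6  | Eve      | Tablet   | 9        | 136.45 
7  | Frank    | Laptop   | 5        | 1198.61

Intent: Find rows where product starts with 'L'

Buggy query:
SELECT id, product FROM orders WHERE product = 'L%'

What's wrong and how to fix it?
Bug: Wildcards only work with LIKE; '=' treats '%' as a literal character

Fix: Replace '=' with LIKE so 'L%' is treated as a pattern

Corrected query:
SELECT id, product FROM orders WHERE product LIKE 'L%'

Result:
id | product
---+--------
5  | Laptop 
7  | Laptop 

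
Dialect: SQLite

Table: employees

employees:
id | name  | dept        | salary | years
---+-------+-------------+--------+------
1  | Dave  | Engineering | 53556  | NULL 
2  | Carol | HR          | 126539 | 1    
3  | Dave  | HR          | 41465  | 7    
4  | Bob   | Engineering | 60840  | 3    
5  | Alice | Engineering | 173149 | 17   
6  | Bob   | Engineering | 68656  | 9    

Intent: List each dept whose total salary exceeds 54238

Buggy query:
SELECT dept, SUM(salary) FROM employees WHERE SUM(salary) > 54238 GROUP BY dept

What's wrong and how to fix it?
Bug: Aggregate functions cannot appear in a WHERE clause

Fix: Move the aggregate condition to a HAVING clause

Corrected query:
SELECT dept, SUM(salary) FROM employees GROUP BY dept HAVING SUM(salary) > 54238

Result:
dept        | SUM(salary)
------------+------------
Engineering | 356201     
HR          | 168004     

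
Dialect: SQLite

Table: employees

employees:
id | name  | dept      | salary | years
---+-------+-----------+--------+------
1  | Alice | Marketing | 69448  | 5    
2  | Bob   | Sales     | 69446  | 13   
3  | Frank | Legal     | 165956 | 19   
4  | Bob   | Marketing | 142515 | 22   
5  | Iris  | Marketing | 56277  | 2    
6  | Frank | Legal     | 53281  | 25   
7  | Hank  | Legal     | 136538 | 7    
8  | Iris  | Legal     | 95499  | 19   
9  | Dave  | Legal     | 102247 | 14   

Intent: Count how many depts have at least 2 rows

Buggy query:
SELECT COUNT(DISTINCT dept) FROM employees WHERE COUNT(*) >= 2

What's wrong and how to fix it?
Bug: COUNT(*) cannot appear in WHERE; the per-group count doesn't exist yet

Fix: Use a subquery that GROUPs and filters with HAVING, then count its rows

Corrected query:
SELECT COUNT(*) FROM (SELECT dept FROM employees GROUP BY dept HAVING COUNT(*) >= 2)

Result:
COUNT(*)
--------
2       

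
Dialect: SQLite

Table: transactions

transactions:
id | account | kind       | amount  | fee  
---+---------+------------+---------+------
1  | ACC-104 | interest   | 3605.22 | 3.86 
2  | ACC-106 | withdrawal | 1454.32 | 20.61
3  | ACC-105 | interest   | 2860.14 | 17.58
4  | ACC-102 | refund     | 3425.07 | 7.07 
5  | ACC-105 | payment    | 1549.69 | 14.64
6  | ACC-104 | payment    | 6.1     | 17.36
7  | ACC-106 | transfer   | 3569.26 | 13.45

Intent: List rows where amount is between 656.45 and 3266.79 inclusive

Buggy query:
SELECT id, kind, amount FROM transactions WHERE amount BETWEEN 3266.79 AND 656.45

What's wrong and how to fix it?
Bug: BETWEEN expects the lower bound first; with 3266.79 AND 656.45 the range is empty

Fix: Swap the bounds so the smaller value comes first

Corrected query:
SELECT id, kind, amount FROM transactions WHERE amount BETWEEN 656.45 AND 3266.79

Result:
id | kind       | amount 
---+------------+--------
2  | withdrawal | 1454.32
3  | interest   | 2860.14
5  | payment    | 1549.69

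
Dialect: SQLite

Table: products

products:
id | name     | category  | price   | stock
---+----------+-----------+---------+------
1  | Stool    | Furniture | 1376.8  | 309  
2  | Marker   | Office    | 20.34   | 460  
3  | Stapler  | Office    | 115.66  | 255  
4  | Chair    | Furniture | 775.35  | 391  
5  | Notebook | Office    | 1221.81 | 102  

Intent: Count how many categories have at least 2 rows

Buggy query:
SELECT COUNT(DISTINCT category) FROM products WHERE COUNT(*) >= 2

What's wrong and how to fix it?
Bug: WHERE filters individual rows, not groups, so a group-level COUNT is invalid there

Fix: Group first with HAVING COUNT(*) >= 2, then COUNT the resulting groups

Corrected query:
SELECT COUNT(*) FROM (SELECT category FROM products GROUP BY category HAVING COUNT(*) >= 2)

Result:
COUNT(*)
--------
2       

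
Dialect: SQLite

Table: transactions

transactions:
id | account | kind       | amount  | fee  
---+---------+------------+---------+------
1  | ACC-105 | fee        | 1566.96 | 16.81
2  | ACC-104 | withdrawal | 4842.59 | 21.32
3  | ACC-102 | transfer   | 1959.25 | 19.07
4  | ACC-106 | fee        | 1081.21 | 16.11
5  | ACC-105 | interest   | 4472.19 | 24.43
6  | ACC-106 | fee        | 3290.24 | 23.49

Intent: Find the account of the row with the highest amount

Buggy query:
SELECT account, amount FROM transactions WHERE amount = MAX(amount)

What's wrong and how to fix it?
Bug: MAX(amount) is an aggregate and cannot be used directly in WHERE

Fix: Use a subquery: WHERE amount = (SELECT MAX(amount) FROM transactions)

Corrected query:
SELECT account, amount FROM transactions WHERE amount = (SELECT MAX(amount) FROM transactions)

Result:
account | amount 
--------+--------
ACC-104 | 4842.59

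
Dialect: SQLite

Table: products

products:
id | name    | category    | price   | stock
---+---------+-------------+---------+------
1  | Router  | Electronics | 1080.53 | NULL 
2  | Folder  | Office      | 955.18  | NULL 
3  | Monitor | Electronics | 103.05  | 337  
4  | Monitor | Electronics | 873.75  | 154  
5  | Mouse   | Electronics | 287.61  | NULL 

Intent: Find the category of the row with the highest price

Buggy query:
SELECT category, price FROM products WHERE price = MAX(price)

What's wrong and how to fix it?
Bug: MAX(price) is an aggregate and cannot be used directly in WHERE

Fix: Use a subquery: WHERE price = (SELECT MAX(price) FROM products)

Corrected query:
SELECT category, price FROM products WHERE price = (SELECT MAX(price) FROM products)

Result:
category    | price  
------------+--------
Electronics | 1080.53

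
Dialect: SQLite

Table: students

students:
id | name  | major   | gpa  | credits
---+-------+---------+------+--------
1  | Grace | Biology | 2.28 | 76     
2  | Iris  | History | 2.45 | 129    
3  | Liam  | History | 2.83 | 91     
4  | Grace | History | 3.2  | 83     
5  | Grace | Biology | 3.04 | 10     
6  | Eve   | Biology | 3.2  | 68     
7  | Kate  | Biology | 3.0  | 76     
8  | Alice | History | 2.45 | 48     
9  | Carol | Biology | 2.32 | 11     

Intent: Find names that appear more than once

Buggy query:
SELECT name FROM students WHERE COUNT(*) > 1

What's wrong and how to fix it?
Bug: COUNT(*) is an aggregate and cannot be used in WHERE

Fix: GROUP BY name, then filter groups with HAVING COUNT(*) > 1

Corrected query:
SELECT name FROM students GROUP BY name HAVING COUNT(*) > 1

Result:
name 
-----
Grace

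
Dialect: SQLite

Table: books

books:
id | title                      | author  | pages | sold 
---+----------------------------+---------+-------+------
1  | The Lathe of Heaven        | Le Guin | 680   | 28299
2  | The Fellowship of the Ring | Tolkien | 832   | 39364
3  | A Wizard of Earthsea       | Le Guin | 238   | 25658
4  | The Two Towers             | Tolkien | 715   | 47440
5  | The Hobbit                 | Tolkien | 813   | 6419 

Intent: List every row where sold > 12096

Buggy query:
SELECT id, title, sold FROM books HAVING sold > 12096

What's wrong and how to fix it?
Bug: This is a non-aggregate query (no GROUP BY, no aggregates), so in SQLite the HAVING clause is invalid here; a row-level condition belongs in WHERE

Fix: Use WHERE for row-level filtering

Corrected query:
SELECT id, title, sold FROM books WHERE sold > 12096

Result:
id | title                      | sold 
---+----------------------------+------
1  | The Lathe of Heaven        | 28299
2  | The Fellowship of the Ring | 39364
3  | A Wizard of Earthsea       | 25658
4  | The Two Towers             | 47440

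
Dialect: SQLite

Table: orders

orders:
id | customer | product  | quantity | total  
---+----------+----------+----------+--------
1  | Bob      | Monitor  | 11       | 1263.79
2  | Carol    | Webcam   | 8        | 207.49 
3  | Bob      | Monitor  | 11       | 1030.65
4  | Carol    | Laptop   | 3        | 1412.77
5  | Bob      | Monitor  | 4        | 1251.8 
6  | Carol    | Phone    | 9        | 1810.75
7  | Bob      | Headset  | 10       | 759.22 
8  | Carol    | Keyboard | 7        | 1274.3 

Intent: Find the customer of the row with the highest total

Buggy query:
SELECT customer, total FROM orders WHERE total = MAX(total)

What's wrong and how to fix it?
Bug: WHERE is evaluated per row; an aggregate over the whole table isn't defined there

Fix: Wrap MAX in a scalar subquery so WHERE compares against a single value

Corrected query:
SELECT customer, total FROM orders WHERE total = (SELECT MAX(total) FROM orders)

Result:
customer | total  
---------+--------
Carol    | 1810.75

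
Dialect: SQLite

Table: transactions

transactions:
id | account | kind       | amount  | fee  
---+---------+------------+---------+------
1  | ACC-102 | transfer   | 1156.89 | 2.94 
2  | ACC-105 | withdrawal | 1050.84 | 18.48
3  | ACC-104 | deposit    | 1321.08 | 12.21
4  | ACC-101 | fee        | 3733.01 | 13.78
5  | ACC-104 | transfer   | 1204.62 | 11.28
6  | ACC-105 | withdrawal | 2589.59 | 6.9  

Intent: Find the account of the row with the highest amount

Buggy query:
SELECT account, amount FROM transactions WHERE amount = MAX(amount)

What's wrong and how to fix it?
Bug: MAX(amount) is an aggregate and cannot be used directly in WHERE

Fix: Use a subquery: WHERE amount = (SELECT MAX(amount) FROM transactions)

Corrected query:
SELECT account, amount FROM transactions WHERE amount = (SELECT MAX(amount) FROM transactions)

Result:
account | amount 
--------+--------
ACC-101 | 3733.01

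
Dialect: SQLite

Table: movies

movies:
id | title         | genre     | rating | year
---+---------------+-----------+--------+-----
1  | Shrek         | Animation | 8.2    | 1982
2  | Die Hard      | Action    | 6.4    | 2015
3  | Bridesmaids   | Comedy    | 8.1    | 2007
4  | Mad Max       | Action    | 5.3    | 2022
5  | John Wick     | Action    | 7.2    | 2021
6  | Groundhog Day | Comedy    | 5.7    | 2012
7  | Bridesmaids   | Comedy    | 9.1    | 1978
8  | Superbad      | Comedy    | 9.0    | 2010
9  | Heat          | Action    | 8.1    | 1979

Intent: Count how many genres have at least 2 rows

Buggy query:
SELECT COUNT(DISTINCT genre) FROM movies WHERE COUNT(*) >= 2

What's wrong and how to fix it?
Bug: COUNT(*) cannot appear in WHERE; the per-group count doesn't exist yet

Fix: Use a subquery that GROUPs and filters with HAVING, then count its rows

Corrected query:
SELECT COUNT(*) FROM (SELECT genre FROM movies GROUP BY genre HAVING COUNT(*) >= 2)

Result:
COUNT(*)
--------
2       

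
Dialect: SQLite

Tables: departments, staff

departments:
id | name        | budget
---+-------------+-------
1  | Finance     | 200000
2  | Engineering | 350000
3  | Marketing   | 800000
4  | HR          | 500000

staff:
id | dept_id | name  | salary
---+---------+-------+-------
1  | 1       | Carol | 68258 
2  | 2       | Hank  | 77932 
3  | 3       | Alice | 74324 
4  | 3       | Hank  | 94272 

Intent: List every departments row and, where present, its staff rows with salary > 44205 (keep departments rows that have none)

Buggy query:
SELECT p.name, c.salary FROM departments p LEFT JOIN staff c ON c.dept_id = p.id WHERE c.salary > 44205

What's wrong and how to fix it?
Bug: A WHERE condition on the right-hand table after LEFT JOIN drops unmatched parents

Fix: Put 'c.salary > 44205' in the JOIN's ON clause instead of WHERE

Corrected query:
SELECT p.name, c.salary FROM departments p LEFT JOIN staff c ON c.dept_id = p.id AND c.salary > 44205

Result:
name        | salary
------------+-------
Finance     | 68258 
Engineering | 77932 
Marketing   | 74324 
Marketing   | 94272 
HR          | NULL  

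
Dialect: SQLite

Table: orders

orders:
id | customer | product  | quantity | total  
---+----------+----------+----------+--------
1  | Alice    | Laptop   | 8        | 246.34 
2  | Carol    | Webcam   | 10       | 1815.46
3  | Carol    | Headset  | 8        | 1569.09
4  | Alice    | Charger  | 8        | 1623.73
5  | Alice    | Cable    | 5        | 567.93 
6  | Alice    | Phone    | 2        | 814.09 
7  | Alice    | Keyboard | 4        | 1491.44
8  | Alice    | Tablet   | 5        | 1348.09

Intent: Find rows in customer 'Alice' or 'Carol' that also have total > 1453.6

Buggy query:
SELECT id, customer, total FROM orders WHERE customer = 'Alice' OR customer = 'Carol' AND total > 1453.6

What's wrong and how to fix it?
Bug: AND binds tighter than OR, so this parses as customer = 'Alice' OR (customer = 'Carol' AND total > 1453.6)

Fix: Group the OR with parentheses (or use IN), then AND the threshold

Corrected query:
SELECT id, customer, total FROM orders WHERE (customer = 'Alice' OR customer = 'Carol') AND total > 1453.6

Result:
id | customer | total  
---+----------+--------
2  | Carol    | 1815.46
3  | Carol    | 1569.09
4  | Alice    | 1623.73
7  | Alice    | 1491.44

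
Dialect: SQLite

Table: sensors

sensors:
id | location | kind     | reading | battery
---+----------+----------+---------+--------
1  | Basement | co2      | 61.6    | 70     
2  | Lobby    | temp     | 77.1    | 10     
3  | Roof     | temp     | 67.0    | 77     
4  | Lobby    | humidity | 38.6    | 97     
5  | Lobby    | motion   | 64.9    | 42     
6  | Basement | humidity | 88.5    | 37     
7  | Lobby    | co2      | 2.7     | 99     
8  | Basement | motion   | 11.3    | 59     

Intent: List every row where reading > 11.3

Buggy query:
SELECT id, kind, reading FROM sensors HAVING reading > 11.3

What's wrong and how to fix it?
Bug: This is a non-aggregate query (no GROUP BY, no aggregates), so in SQLite the HAVING clause is invalid here; a row-level condition belongs in WHERE

Fix: Use WHERE for row-level filtering

Corrected query:
SELECT id, kind, reading FROM sensors WHERE reading > 11.3

Result:
id | kind     | reading
---+----------+--------
1  | co2      | 61.6   
2  | temp     | 77.1   
3  | temp     | 67     
4  | humidity | 38.6   
5  | motion   | 64.9   
6  | humidity | 88.5   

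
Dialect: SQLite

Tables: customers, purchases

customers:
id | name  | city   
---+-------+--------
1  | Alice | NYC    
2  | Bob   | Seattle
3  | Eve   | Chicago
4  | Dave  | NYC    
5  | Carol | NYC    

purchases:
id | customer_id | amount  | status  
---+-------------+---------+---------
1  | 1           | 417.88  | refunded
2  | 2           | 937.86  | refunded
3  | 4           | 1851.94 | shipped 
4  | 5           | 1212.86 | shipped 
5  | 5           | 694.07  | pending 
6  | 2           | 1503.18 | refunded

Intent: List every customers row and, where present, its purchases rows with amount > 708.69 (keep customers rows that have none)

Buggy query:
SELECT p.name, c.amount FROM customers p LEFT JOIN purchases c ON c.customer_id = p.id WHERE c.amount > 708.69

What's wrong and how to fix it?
Bug: Filtering c.amount in WHERE discards the NULL rows produced by LEFT JOIN, turning it into an inner join

Fix: Move the right-table condition into the ON clause so unmatched parents are kept

Corrected query:
SELECT p.name, c.amount FROM customers p LEFT JOIN purchases c ON c.customer_id = p.id AND c.amount > 708.69

Result:
name  | amount 
------+--------
Alice | NULL   
Bob   | 937.86 
Bob   | 1503.18
Eve   | NULL   
Dave  | 1851.94
Carol | 1212.86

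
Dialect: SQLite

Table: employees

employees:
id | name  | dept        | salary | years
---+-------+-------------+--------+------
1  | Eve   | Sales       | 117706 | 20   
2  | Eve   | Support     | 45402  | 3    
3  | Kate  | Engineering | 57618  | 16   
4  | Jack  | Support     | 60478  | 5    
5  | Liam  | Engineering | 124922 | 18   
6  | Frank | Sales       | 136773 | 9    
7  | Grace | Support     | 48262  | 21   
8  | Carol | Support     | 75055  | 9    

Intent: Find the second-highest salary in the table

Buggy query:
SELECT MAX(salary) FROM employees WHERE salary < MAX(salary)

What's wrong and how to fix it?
Bug: MAX(salary) on the right of the comparison is an aggregate-in-WHERE error

Fix: Put the inner MAX in a scalar subquery

Corrected query:
SELECT MAX(salary) FROM employees WHERE salary < (SELECT MAX(salary) FROM employees)

Result:
MAX(salary)
-----------
124922     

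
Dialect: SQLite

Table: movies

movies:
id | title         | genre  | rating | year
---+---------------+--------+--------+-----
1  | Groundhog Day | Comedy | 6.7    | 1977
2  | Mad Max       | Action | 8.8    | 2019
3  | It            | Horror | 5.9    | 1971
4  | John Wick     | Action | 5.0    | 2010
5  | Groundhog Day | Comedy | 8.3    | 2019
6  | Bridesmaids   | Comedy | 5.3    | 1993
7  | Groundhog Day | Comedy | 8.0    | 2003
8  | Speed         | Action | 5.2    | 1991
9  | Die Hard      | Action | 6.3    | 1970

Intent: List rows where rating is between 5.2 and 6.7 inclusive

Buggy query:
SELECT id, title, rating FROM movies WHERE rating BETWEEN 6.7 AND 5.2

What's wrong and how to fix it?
Bug: The bounds are reversed; BETWEEN a AND b requires a <= b to match anything

Fix: Write BETWEEN 5.2 AND 6.7

Corrected query:
SELECT id, title, rating FROM movies WHERE rating BETWEEN 5.2 AND 6.7

Result:
id | title         | rating
---+---------------+-------
1  | Groundhog Day | 6.7   
3  | It            | 5.9   
6  | Bridesmaids   | 5.3   
8  | Speed         | 5.2   
9  | Die Hard      | 6.3   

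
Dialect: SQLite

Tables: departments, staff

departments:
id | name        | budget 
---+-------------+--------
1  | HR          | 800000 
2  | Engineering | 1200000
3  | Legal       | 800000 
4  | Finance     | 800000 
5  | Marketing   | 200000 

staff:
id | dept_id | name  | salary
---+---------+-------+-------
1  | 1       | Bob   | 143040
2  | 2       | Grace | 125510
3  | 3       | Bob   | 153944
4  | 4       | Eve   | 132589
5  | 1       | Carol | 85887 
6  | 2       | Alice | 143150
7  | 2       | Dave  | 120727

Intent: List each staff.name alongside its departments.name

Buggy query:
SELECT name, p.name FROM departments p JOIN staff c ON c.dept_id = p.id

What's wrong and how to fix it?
Bug: 'name' exists in both joined tables, so the database can't tell which one is meant

Fix: Prefix ambiguous columns with the table alias

Corrected query:
SELECT c.name, p.name FROM departments p JOIN staff c ON c.dept_id = p.id

Result:
name  | name       
------+------------
Bob   | HR         
Grace | Engineering
Bob   | Legal      
Eve   | Finance    
Carol | HR         
Alice | Engineering
Dave  | Engineering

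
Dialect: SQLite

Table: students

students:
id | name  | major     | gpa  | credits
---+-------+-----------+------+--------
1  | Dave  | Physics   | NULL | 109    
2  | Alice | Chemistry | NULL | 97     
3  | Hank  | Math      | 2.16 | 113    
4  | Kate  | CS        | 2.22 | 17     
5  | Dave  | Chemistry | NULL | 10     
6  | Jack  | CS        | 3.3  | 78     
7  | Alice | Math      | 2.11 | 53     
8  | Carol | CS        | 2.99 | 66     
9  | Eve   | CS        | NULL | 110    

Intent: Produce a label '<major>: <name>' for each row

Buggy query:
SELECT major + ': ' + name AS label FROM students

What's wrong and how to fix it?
Bug: SQLite uses || for string concatenation; + coerces text to numbers (yielding 0)

Fix: Use the || operator for string concatenation

Corrected query:
SELECT major || ': ' || name AS label FROM students

Result:
label           
----------------
Physics: Dave   
Chemistry: Alice
Math: Hank      
CS: Kate        
Chemistry: Dave 
CS: Jack        
Math: Alice     
CS: Carol       
CS: Eve         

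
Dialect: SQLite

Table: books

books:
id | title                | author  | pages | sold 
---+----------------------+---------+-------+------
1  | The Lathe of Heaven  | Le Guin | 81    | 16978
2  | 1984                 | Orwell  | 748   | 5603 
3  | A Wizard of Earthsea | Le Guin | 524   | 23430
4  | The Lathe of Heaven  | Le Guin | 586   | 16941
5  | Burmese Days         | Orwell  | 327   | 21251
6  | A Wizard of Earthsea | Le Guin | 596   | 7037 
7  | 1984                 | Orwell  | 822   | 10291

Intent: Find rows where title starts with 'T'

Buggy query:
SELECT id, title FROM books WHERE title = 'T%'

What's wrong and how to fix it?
Bug: '=' compares the literal string including the % character; pattern matching needs LIKE

Fix: Use LIKE for wildcard pattern matching

Corrected query:
SELECT id, title FROM books WHERE title LIKE 'T%'

Result:
id | title              
---+--------------------
1  | The Lathe of Heaven
4  | The Lathe of Heaven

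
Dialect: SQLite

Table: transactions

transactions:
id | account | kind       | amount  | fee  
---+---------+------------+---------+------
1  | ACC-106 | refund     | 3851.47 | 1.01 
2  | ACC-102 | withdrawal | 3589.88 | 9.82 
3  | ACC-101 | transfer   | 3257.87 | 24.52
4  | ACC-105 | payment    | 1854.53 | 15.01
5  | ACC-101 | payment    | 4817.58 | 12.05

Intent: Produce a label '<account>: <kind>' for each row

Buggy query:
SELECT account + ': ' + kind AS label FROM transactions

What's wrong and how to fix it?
Bug: SQLite uses || for string concatenation; + coerces text to numbers (yielding 0)

Fix: Replace + with || to concatenate text

Corrected query:
SELECT account || ': ' || kind AS label FROM transactions

Result:
label              
-------------------
ACC-106: refund    
ACC-102: withdrawal
ACC-101: transfer  
ACC-105: payment   
ACC-101: payment   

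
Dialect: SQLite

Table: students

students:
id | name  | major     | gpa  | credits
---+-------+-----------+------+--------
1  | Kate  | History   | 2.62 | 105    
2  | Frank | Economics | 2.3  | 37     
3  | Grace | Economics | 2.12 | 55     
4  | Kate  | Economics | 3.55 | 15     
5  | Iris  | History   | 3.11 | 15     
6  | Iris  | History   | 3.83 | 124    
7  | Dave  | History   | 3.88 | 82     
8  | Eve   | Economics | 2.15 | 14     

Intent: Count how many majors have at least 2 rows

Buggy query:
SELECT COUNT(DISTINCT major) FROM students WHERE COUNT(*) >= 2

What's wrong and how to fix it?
Bug: WHERE filters individual rows, not groups, so a group-level COUNT is invalid there

Fix: Use a subquery that GROUPs and filters with HAVING, then count its rows

Corrected query:
SELECT COUNT(*) FROM (SELECT major FROM students GROUP BY major HAVING COUNT(*) >= 2)

Result:
COUNT(*)
--------
2       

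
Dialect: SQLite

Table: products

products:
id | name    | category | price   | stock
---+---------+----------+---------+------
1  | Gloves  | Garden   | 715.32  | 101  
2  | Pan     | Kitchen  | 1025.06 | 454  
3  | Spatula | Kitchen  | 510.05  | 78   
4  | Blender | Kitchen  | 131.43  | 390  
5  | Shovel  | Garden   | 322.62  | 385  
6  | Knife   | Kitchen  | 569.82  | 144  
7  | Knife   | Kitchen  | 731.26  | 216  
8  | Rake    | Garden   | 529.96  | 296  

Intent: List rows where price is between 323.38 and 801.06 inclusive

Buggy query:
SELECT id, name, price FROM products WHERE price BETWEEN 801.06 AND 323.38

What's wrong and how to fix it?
Bug: BETWEEN expects the lower bound first; with 801.06 AND 323.38 the range is empty

Fix: Write BETWEEN 323.38 AND 801.06

Corrected query:
SELECT id, name, price FROM products WHERE price BETWEEN 323.38 AND 801.06

Result:
id | name    | price 
---+---------+-------
1  | Gloves  | 715.32
3  | Spatula | 510.05
6  | Knife   | 569.82
7  | Knife   | 731.26
8  | Rake    | 529.96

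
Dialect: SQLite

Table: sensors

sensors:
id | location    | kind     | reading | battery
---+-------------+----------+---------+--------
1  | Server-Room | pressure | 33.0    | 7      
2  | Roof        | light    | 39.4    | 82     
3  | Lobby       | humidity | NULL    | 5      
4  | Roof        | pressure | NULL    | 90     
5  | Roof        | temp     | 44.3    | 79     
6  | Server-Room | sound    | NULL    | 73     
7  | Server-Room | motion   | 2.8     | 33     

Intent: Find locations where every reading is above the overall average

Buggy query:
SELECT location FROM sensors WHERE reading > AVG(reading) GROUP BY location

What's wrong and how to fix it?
Bug: AVG() is an aggregate; it can't sit directly in WHERE

Fix: Compute the overall average in a scalar subquery and compare each group's MIN against it in HAVING

Corrected query:
SELECT location FROM sensors GROUP BY location HAVING MIN(reading) > (SELECT AVG(reading) FROM sensors)

Result:
location
--------
Roof    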